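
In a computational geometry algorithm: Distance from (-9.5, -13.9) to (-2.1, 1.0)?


dx=7.4, dy=14.9
d^2 = 7.4^2 + 14.9^2 = 276.77
d = sqrt(276.77) = 16.6364

16.6364


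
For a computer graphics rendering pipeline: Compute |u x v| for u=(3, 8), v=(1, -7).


|u x v| = |3*(-7) - 8*1|
= |(-21) - 8| = 29

29


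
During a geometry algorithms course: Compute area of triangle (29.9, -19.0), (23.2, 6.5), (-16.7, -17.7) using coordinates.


Area = |x_A(y_B-y_C) + x_B(y_C-y_A) + x_C(y_A-y_B)|/2
= |723.58 + 30.16 + 425.85|/2
= 1179.59/2 = 589.795

589.795


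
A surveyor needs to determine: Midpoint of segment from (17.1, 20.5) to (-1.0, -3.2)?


M = ((17.1+(-1))/2, (20.5+(-3.2))/2)
= (8.05, 8.65)

(8.05, 8.65)


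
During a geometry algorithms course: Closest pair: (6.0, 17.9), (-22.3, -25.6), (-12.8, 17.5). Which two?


d(P0,P1) = 51.8955, d(P0,P2) = 18.8043, d(P1,P2) = 44.1346
Closest: P0 and P2

Closest pair: (6.0, 17.9) and (-12.8, 17.5), distance = 18.8043


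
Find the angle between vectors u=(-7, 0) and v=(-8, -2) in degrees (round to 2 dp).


u.v = 56, |u| = sqrt(49) = 7, |v| = sqrt(68) = 8.2462
cos(theta) = u.v/(|u||v|) = 56/sqrt(3332) = 0.970143
theta = acos(0.970143) = 14.04 degrees

14.04 degrees


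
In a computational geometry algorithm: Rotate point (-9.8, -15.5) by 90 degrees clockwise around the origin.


90° CW: (x,y) -> (y, -x)
(-9.8,-15.5) -> (-15.5, 9.8)

(-15.5, 9.8)


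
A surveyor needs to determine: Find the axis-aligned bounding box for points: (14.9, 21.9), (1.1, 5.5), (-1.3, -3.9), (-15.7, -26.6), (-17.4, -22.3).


x range: [-17.4, 14.9]
y range: [-26.6, 21.9]
Bounding box: (-17.4,-26.6) to (14.9,21.9)

(-17.4,-26.6) to (14.9,21.9)


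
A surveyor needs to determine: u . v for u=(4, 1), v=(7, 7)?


u . v = u_x*v_x + u_y*v_y = 4*7 + 1*7
= 28 + 7 = 35

35


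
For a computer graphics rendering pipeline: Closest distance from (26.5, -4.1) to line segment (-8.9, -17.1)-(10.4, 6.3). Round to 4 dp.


Project P onto AB: t = 1 (clamped to [0,1])
Closest point on segment: (10.4, 6.3)
Distance: 19.1669

19.1669


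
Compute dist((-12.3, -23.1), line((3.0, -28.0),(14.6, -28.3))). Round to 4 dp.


|cross product| = 52.25
|line direction| = sqrt(134.65) = 11.6039
Distance = 52.25/sqrt(134.65) = 4.5028

4.5028


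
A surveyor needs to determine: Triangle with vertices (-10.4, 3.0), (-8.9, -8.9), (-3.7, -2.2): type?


Side lengths squared: AB^2=143.86, BC^2=71.93, CA^2=71.93
Sorted: [71.93, 71.93, 143.86]
By sides: Isosceles, By angles: Right

Isosceles, Right


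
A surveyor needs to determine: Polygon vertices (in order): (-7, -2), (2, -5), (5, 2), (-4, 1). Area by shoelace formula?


Shoelace sum: ((-7)*(-5) - 2*(-2)) + (2*2 - 5*(-5)) + (5*1 - (-4)*2) + ((-4)*(-2) - (-7)*1)
= 96
Area = |96|/2 = 48

48


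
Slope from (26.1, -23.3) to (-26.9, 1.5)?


slope = (y2-y1)/(x2-x1) = (1.5-(-23.3))/((-26.9)-26.1) = 24.8/(-53) = -0.4679

-0.4679


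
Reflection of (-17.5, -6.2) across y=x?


Reflection over y=x: (x,y) -> (y,x)
(-17.5, -6.2) -> (-6.2, -17.5)

(-6.2, -17.5)


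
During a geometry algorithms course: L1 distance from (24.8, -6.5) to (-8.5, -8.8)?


|24.8-(-8.5)| + |(-6.5)-(-8.8)| = 33.3 + 2.3 = 35.6

35.6


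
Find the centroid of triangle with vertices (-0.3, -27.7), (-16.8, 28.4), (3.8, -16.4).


Centroid = ((x_A+x_B+x_C)/3, (y_A+y_B+y_C)/3)
= (((-0.3)+(-16.8)+3.8)/3, ((-27.7)+28.4+(-16.4))/3)
= (-4.4333, -5.2333)

(-4.4333, -5.2333)


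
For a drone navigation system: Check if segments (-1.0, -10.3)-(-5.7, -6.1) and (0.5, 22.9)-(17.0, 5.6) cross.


Cross products: d1=-573.75, d2=-585.76, d3=-162.34, d4=-150.33
d1*d2 < 0 and d3*d4 < 0? no

No, they don't intersect


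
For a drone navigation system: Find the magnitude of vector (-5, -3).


|u| = sqrt((-5)^2 + (-3)^2) = sqrt(34) = 5.831

5.831


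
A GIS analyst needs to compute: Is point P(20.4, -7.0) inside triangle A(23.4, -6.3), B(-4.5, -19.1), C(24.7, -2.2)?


Cross products: AB x AP = -18.87, BC x BP = -67.49, CA x CP = -11.39
All same sign? yes

Yes, inside


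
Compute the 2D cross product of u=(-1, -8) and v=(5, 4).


u x v = u_x*v_y - u_y*v_x = (-1)*4 - (-8)*5
= (-4) - (-40) = 36

36


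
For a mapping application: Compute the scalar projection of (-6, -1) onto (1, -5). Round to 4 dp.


u.v = -1, |v| = sqrt(26) = 5.099
Scalar projection = u.v / |v| = -1 / sqrt(26) = -0.1961

-0.1961


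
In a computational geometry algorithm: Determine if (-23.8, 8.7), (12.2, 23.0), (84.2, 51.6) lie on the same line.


Cross product: (12.2-(-23.8))*(51.6-8.7) - (23-8.7)*(84.2-(-23.8))
= 0

Yes, collinear


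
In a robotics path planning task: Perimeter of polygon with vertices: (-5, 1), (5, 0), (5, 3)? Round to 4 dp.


Sides: (-5, 1)->(5, 0): sqrt(101) = 10.049876, (5, 0)->(5, 3): sqrt(9) = 3, (5, 3)->(-5, 1): sqrt(104) = 10.198039
Sum = 23.247915
Perimeter = 23.2479

23.2479


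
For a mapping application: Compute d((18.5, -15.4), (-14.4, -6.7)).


dx=-32.9, dy=8.7
d^2 = (-32.9)^2 + 8.7^2 = 1158.1
d = sqrt(1158.1) = 34.0309

34.0309


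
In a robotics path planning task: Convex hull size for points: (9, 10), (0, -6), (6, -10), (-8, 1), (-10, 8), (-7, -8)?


Convex hull vertices (CCW): (-10, 8), (-7, -8), (6, -10), (9, 10)
Count = 4

4


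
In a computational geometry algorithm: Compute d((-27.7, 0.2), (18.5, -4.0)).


dx=46.2, dy=-4.2
d^2 = 46.2^2 + (-4.2)^2 = 2152.08
d = sqrt(2152.08) = 46.3905

46.3905


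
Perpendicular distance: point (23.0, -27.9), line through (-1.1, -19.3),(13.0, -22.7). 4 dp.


|cross product| = 39.32
|line direction| = sqrt(210.37) = 14.5041
Distance = 39.32/sqrt(210.37) = 2.711

2.711


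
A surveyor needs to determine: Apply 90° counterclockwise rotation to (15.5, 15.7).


90° CCW: (x,y) -> (-y, x)
(15.5,15.7) -> (-15.7, 15.5)

(-15.7, 15.5)


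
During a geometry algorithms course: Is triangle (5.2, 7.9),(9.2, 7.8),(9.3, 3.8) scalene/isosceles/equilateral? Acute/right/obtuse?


Side lengths squared: AB^2=16.01, BC^2=16.01, CA^2=33.62
Sorted: [16.01, 16.01, 33.62]
By sides: Isosceles, By angles: Obtuse

Isosceles, Obtuse


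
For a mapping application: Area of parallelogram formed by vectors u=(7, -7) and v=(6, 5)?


|u x v| = |7*5 - (-7)*6|
= |35 - (-42)| = 77

77


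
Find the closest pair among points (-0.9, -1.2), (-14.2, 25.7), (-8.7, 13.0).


d(P0,P1) = 30.0083, d(P0,P2) = 16.2012, d(P1,P2) = 13.8398
Closest: P1 and P2

Closest pair: (-14.2, 25.7) and (-8.7, 13.0), distance = 13.8398


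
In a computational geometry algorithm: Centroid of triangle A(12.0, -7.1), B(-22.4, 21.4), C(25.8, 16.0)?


Centroid = ((x_A+x_B+x_C)/3, (y_A+y_B+y_C)/3)
= ((12+(-22.4)+25.8)/3, ((-7.1)+21.4+16)/3)
= (5.1333, 10.1)

(5.1333, 10.1)


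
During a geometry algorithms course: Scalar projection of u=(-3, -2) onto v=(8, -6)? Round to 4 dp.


u.v = -12, |v| = sqrt(100) = 10
Scalar projection = u.v / |v| = -12 / sqrt(100) = -1.2

-1.2


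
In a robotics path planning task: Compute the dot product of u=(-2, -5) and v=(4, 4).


u . v = u_x*v_x + u_y*v_y = (-2)*4 + (-5)*4
= (-8) + (-20) = -28

-28


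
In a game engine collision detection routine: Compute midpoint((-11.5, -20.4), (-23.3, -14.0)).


M = (((-11.5)+(-23.3))/2, ((-20.4)+(-14))/2)
= (-17.4, -17.2)

(-17.4, -17.2)


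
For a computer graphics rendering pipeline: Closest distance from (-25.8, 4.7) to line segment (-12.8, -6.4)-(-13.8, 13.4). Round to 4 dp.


Project P onto AB: t = 0.5923 (clamped to [0,1])
Closest point on segment: (-13.3923, 5.3267)
Distance: 12.4236

12.4236


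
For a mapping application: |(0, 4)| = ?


|u| = sqrt(0^2 + 4^2) = sqrt(16) = 4

4


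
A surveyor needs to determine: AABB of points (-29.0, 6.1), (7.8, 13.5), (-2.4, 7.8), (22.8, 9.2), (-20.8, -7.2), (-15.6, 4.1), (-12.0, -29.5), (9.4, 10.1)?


x range: [-29, 22.8]
y range: [-29.5, 13.5]
Bounding box: (-29,-29.5) to (22.8,13.5)

(-29,-29.5) to (22.8,13.5)


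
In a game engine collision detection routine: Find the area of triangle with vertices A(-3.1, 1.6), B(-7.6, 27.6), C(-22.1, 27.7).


Area = |x_A(y_B-y_C) + x_B(y_C-y_A) + x_C(y_A-y_B)|/2
= |0.31 + (-198.36) + 574.6|/2
= 376.55/2 = 188.275

188.275


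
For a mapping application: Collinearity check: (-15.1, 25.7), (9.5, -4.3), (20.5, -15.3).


Cross product: (9.5-(-15.1))*((-15.3)-25.7) - ((-4.3)-25.7)*(20.5-(-15.1))
= 59.4

No, not collinear


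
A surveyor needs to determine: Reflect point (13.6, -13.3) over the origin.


Reflection over origin: (x,y) -> (-x,-y)
(13.6, -13.3) -> (-13.6, 13.3)

(-13.6, 13.3)


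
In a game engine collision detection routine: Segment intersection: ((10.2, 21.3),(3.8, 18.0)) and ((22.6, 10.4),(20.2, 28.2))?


Cross products: d1=194.56, d2=316.4, d3=110.68, d4=-11.16
d1*d2 < 0 and d3*d4 < 0? no

No, they don't intersect


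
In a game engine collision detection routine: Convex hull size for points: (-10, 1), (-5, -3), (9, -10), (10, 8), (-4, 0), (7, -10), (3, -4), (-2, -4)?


Convex hull vertices (CCW): (-10, 1), (-5, -3), (7, -10), (9, -10), (10, 8)
Count = 5

5


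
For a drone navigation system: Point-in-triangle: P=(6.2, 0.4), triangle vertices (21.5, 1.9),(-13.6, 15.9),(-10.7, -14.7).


Cross products: AB x AP = 266.85, BC x BP = 560.93, CA x CP = 205.68
All same sign? yes

Yes, inside


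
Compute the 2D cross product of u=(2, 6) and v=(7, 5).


u x v = u_x*v_y - u_y*v_x = 2*5 - 6*7
= 10 - 42 = -32

-32


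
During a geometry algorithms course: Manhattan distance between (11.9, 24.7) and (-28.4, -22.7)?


|11.9-(-28.4)| + |24.7-(-22.7)| = 40.3 + 47.4 = 87.7

87.7


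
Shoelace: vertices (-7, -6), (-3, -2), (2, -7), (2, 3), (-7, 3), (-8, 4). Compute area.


Shoelace sum: ((-7)*(-2) - (-3)*(-6)) + ((-3)*(-7) - 2*(-2)) + (2*3 - 2*(-7)) + (2*3 - (-7)*3) + ((-7)*4 - (-8)*3) + ((-8)*(-6) - (-7)*4)
= 140
Area = |140|/2 = 70

70


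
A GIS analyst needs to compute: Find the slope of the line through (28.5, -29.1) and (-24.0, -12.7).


slope = (y2-y1)/(x2-x1) = ((-12.7)-(-29.1))/((-24)-28.5) = 16.4/(-52.5) = -0.3124

-0.3124


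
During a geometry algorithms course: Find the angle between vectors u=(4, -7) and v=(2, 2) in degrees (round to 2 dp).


u.v = -6, |u| = sqrt(65) = 8.0623, |v| = sqrt(8) = 2.8284
cos(theta) = u.v/(|u||v|) = -6/sqrt(520) = -0.263117
theta = acos(-0.263117) = 105.26 degrees

105.26 degrees


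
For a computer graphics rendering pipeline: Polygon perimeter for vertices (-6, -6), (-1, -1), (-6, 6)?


Sides: (-6, -6)->(-1, -1): sqrt(50) = 7.071068, (-1, -1)->(-6, 6): sqrt(74) = 8.602325, (-6, 6)->(-6, -6): sqrt(144) = 12
Sum = 27.673393
Perimeter = 27.6734

27.6734


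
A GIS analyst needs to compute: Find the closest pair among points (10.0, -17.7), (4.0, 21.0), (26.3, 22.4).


d(P0,P1) = 39.1624, d(P0,P2) = 43.2863, d(P1,P2) = 22.3439
Closest: P1 and P2

Closest pair: (4.0, 21.0) and (26.3, 22.4), distance = 22.3439


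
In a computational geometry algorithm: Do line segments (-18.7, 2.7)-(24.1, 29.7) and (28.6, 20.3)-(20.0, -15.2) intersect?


Cross products: d1=-1527.79, d2=-240.59, d3=-523.82, d4=-1811.02
d1*d2 < 0 and d3*d4 < 0? no

No, they don't intersect


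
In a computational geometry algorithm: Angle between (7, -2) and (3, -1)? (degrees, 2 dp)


u.v = 23, |u| = sqrt(53) = 7.2801, |v| = sqrt(10) = 3.1623
cos(theta) = u.v/(|u||v|) = 23/sqrt(530) = 0.999056
theta = acos(0.999056) = 2.49 degrees

2.49 degrees


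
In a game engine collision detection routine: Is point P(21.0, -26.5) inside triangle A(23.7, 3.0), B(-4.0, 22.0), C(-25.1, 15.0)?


Cross products: AB x AP = 868.45, BC x BP = 1198.35, CA x CP = -1472
All same sign? no

No, outside


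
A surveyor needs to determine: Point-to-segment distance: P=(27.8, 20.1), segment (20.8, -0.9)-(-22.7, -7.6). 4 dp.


Project P onto AB: t = 0 (clamped to [0,1])
Closest point on segment: (20.8, -0.9)
Distance: 22.1359

22.1359


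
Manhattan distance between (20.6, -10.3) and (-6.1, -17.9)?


|20.6-(-6.1)| + |(-10.3)-(-17.9)| = 26.7 + 7.6 = 34.3

34.3


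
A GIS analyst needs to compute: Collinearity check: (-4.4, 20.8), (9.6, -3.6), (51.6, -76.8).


Cross product: (9.6-(-4.4))*((-76.8)-20.8) - ((-3.6)-20.8)*(51.6-(-4.4))
= 0

Yes, collinear


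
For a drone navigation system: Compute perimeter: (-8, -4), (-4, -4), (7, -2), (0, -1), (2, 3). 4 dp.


Sides: (-8, -4)->(-4, -4): sqrt(16) = 4, (-4, -4)->(7, -2): sqrt(125) = 11.18034, (7, -2)->(0, -1): sqrt(50) = 7.071068, (0, -1)->(2, 3): sqrt(20) = 4.472136, (2, 3)->(-8, -4): sqrt(149) = 12.206556
Sum = 38.9301
Perimeter = 38.9301

38.9301


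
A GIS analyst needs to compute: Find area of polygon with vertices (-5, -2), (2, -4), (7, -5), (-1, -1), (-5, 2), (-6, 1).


Shoelace sum: ((-5)*(-4) - 2*(-2)) + (2*(-5) - 7*(-4)) + (7*(-1) - (-1)*(-5)) + ((-1)*2 - (-5)*(-1)) + ((-5)*1 - (-6)*2) + ((-6)*(-2) - (-5)*1)
= 47
Area = |47|/2 = 23.5

23.5


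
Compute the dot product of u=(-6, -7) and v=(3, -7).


u . v = u_x*v_x + u_y*v_y = (-6)*3 + (-7)*(-7)
= (-18) + 49 = 31

31


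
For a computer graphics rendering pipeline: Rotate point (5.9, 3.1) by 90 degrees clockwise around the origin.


90° CW: (x,y) -> (y, -x)
(5.9,3.1) -> (3.1, -5.9)

(3.1, -5.9)


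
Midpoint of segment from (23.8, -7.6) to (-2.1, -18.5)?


M = ((23.8+(-2.1))/2, ((-7.6)+(-18.5))/2)
= (10.85, -13.05)

(10.85, -13.05)


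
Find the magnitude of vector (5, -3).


|u| = sqrt(5^2 + (-3)^2) = sqrt(34) = 5.831

5.831


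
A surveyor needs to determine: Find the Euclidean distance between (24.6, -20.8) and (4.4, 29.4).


dx=-20.2, dy=50.2
d^2 = (-20.2)^2 + 50.2^2 = 2928.08
d = sqrt(2928.08) = 54.1117

54.1117


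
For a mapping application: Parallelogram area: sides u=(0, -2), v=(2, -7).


|u x v| = |0*(-7) - (-2)*2|
= |0 - (-4)| = 4

4


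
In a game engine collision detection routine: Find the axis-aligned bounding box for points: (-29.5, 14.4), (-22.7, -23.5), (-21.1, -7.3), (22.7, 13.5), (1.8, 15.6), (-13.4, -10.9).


x range: [-29.5, 22.7]
y range: [-23.5, 15.6]
Bounding box: (-29.5,-23.5) to (22.7,15.6)

(-29.5,-23.5) to (22.7,15.6)


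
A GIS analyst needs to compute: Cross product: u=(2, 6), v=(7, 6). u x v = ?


u x v = u_x*v_y - u_y*v_x = 2*6 - 6*7
= 12 - 42 = -30

-30


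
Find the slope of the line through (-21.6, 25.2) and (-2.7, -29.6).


slope = (y2-y1)/(x2-x1) = ((-29.6)-25.2)/((-2.7)-(-21.6)) = (-54.8)/18.9 = -2.8995

-2.8995


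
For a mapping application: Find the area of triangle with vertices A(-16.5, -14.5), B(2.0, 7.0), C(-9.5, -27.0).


Area = |x_A(y_B-y_C) + x_B(y_C-y_A) + x_C(y_A-y_B)|/2
= |(-561) + (-25) + 204.25|/2
= 381.75/2 = 190.875

190.875


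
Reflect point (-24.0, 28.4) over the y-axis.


Reflection over y-axis: (x,y) -> (-x,y)
(-24, 28.4) -> (24, 28.4)

(24, 28.4)


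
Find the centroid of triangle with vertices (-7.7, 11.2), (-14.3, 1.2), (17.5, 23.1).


Centroid = ((x_A+x_B+x_C)/3, (y_A+y_B+y_C)/3)
= (((-7.7)+(-14.3)+17.5)/3, (11.2+1.2+23.1)/3)
= (-1.5, 11.8333)

(-1.5, 11.8333)


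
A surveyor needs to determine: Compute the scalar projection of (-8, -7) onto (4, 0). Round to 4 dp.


u.v = -32, |v| = sqrt(16) = 4
Scalar projection = u.v / |v| = -32 / sqrt(16) = -8

-8


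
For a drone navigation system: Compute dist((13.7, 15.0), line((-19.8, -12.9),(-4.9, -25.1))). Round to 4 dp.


|cross product| = 824.41
|line direction| = sqrt(370.85) = 19.2575
Distance = 824.41/sqrt(370.85) = 42.8099

42.8099


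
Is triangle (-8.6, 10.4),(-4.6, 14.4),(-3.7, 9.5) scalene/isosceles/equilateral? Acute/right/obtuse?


Side lengths squared: AB^2=32, BC^2=24.82, CA^2=24.82
Sorted: [24.82, 24.82, 32]
By sides: Isosceles, By angles: Acute

Isosceles, Acute


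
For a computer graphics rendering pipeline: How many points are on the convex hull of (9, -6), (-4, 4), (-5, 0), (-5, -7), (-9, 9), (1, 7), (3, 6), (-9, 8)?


Convex hull vertices (CCW): (-9, 8), (-5, -7), (9, -6), (3, 6), (1, 7), (-9, 9)
Count = 6

6


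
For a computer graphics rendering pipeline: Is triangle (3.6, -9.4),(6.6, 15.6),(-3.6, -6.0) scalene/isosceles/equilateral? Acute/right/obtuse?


Side lengths squared: AB^2=634, BC^2=570.6, CA^2=63.4
Sorted: [63.4, 570.6, 634]
By sides: Scalene, By angles: Right

Scalene, Right


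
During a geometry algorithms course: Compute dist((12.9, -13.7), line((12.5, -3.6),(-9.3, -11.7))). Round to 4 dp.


|cross product| = 223.42
|line direction| = sqrt(540.85) = 23.2562
Distance = 223.42/sqrt(540.85) = 9.6069

9.6069


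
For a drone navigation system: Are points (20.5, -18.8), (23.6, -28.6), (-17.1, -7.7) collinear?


Cross product: (23.6-20.5)*((-7.7)-(-18.8)) - ((-28.6)-(-18.8))*((-17.1)-20.5)
= -334.07

No, not collinear


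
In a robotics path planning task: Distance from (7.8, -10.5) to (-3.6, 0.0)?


dx=-11.4, dy=10.5
d^2 = (-11.4)^2 + 10.5^2 = 240.21
d = sqrt(240.21) = 15.4987

15.4987


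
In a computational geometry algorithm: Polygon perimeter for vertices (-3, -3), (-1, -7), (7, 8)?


Sides: (-3, -3)->(-1, -7): sqrt(20) = 4.472136, (-1, -7)->(7, 8): sqrt(289) = 17, (7, 8)->(-3, -3): sqrt(221) = 14.866069
Sum = 36.338205
Perimeter = 36.3382

36.3382


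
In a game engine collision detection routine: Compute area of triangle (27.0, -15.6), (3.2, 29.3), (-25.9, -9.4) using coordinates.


Area = |x_A(y_B-y_C) + x_B(y_C-y_A) + x_C(y_A-y_B)|/2
= |1044.9 + 19.84 + 1162.91|/2
= 2227.65/2 = 1113.825

1113.825


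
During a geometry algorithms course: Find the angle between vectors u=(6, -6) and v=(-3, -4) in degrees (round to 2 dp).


u.v = 6, |u| = sqrt(72) = 8.4853, |v| = sqrt(25) = 5
cos(theta) = u.v/(|u||v|) = 6/sqrt(1800) = 0.141421
theta = acos(0.141421) = 81.87 degrees

81.87 degrees


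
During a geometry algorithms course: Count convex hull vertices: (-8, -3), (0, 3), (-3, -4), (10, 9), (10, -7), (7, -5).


Convex hull vertices (CCW): (-8, -3), (10, -7), (10, 9), (0, 3)
Count = 4

4


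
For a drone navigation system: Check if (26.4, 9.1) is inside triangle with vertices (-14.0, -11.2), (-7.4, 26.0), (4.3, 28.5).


Cross products: AB x AP = -1368.9, BC x BP = -282.23, CA x CP = 1232.39
All same sign? no

No, outside


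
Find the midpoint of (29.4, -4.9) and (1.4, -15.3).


M = ((29.4+1.4)/2, ((-4.9)+(-15.3))/2)
= (15.4, -10.1)

(15.4, -10.1)


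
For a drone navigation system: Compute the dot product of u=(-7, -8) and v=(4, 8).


u . v = u_x*v_x + u_y*v_y = (-7)*4 + (-8)*8
= (-28) + (-64) = -92

-92


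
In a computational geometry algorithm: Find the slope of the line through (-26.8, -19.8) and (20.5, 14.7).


slope = (y2-y1)/(x2-x1) = (14.7-(-19.8))/(20.5-(-26.8)) = 34.5/47.3 = 0.7294

0.7294


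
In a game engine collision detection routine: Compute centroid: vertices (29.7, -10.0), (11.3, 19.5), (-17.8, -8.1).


Centroid = ((x_A+x_B+x_C)/3, (y_A+y_B+y_C)/3)
= ((29.7+11.3+(-17.8))/3, ((-10)+19.5+(-8.1))/3)
= (7.7333, 0.4667)

(7.7333, 0.4667)


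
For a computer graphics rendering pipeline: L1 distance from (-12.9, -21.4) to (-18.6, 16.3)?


|(-12.9)-(-18.6)| + |(-21.4)-16.3| = 5.7 + 37.7 = 43.4

43.4


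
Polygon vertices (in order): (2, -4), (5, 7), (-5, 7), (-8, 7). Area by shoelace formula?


Shoelace sum: (2*7 - 5*(-4)) + (5*7 - (-5)*7) + ((-5)*7 - (-8)*7) + ((-8)*(-4) - 2*7)
= 143
Area = |143|/2 = 71.5

71.5


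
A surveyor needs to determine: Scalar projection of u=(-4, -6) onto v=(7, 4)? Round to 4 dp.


u.v = -52, |v| = sqrt(65) = 8.0623
Scalar projection = u.v / |v| = -52 / sqrt(65) = -6.4498

-6.4498


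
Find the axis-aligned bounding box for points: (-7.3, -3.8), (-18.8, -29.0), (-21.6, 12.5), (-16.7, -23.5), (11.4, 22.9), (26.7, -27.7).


x range: [-21.6, 26.7]
y range: [-29, 22.9]
Bounding box: (-21.6,-29) to (26.7,22.9)

(-21.6,-29) to (26.7,22.9)


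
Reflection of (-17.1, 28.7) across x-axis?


Reflection over x-axis: (x,y) -> (x,-y)
(-17.1, 28.7) -> (-17.1, -28.7)

(-17.1, -28.7)


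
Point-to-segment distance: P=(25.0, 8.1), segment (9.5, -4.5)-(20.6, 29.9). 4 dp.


Project P onto AB: t = 0.4634 (clamped to [0,1])
Closest point on segment: (14.644, 11.4416)
Distance: 10.8818

10.8818


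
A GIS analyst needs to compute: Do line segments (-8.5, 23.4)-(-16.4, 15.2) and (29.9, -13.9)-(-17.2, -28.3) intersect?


Cross products: d1=-2309.79, d2=-2037.33, d3=609.55, d4=337.09
d1*d2 < 0 and d3*d4 < 0? no

No, they don't intersect


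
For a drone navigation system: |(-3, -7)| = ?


|u| = sqrt((-3)^2 + (-7)^2) = sqrt(58) = 7.6158

7.6158


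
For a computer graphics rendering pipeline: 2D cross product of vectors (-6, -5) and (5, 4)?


u x v = u_x*v_y - u_y*v_x = (-6)*4 - (-5)*5
= (-24) - (-25) = 1

1


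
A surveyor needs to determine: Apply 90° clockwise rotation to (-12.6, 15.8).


90° CW: (x,y) -> (y, -x)
(-12.6,15.8) -> (15.8, 12.6)

(15.8, 12.6)


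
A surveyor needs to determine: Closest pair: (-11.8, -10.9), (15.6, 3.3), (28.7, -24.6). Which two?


d(P0,P1) = 30.861, d(P0,P2) = 42.7544, d(P1,P2) = 30.8224
Closest: P1 and P2

Closest pair: (15.6, 3.3) and (28.7, -24.6), distance = 30.8224


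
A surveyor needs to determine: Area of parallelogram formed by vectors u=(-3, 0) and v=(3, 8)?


|u x v| = |(-3)*8 - 0*3|
= |(-24) - 0| = 24

24


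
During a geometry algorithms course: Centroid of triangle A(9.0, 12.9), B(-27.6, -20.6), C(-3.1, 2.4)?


Centroid = ((x_A+x_B+x_C)/3, (y_A+y_B+y_C)/3)
= ((9+(-27.6)+(-3.1))/3, (12.9+(-20.6)+2.4)/3)
= (-7.2333, -1.7667)

(-7.2333, -1.7667)


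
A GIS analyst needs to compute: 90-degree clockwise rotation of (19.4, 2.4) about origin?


90° CW: (x,y) -> (y, -x)
(19.4,2.4) -> (2.4, -19.4)

(2.4, -19.4)


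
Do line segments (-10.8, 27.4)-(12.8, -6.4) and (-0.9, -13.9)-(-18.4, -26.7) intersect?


Cross products: d1=-849.47, d2=44.11, d3=-640.06, d4=-1533.64
d1*d2 < 0 and d3*d4 < 0? no

No, they don't intersect


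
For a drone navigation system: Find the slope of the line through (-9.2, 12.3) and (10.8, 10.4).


slope = (y2-y1)/(x2-x1) = (10.4-12.3)/(10.8-(-9.2)) = (-1.9)/20 = -0.095

-0.095


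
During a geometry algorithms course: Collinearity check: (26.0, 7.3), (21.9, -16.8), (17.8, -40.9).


Cross product: (21.9-26)*((-40.9)-7.3) - ((-16.8)-7.3)*(17.8-26)
= 0

Yes, collinear


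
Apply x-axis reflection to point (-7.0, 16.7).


Reflection over x-axis: (x,y) -> (x,-y)
(-7, 16.7) -> (-7, -16.7)

(-7, -16.7)


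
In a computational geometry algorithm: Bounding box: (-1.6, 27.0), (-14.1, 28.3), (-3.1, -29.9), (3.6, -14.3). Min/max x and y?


x range: [-14.1, 3.6]
y range: [-29.9, 28.3]
Bounding box: (-14.1,-29.9) to (3.6,28.3)

(-14.1,-29.9) to (3.6,28.3)


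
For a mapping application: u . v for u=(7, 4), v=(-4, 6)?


u . v = u_x*v_x + u_y*v_y = 7*(-4) + 4*6
= (-28) + 24 = -4

-4


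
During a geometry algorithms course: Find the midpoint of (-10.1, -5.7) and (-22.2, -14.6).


M = (((-10.1)+(-22.2))/2, ((-5.7)+(-14.6))/2)
= (-16.15, -10.15)

(-16.15, -10.15)


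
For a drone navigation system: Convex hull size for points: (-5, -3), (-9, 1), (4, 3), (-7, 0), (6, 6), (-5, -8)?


Convex hull vertices (CCW): (-9, 1), (-5, -8), (4, 3), (6, 6)
Count = 4

4


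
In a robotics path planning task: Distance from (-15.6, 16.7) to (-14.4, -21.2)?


dx=1.2, dy=-37.9
d^2 = 1.2^2 + (-37.9)^2 = 1437.85
d = sqrt(1437.85) = 37.919

37.919


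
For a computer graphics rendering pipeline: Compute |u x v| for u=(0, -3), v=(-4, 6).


|u x v| = |0*6 - (-3)*(-4)|
= |0 - 12| = 12

12


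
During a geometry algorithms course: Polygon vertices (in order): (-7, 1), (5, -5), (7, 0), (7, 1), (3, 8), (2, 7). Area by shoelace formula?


Shoelace sum: ((-7)*(-5) - 5*1) + (5*0 - 7*(-5)) + (7*1 - 7*0) + (7*8 - 3*1) + (3*7 - 2*8) + (2*1 - (-7)*7)
= 181
Area = |181|/2 = 90.5

90.5


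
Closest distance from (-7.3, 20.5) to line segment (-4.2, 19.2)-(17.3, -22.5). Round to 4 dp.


Project P onto AB: t = 0 (clamped to [0,1])
Closest point on segment: (-4.2, 19.2)
Distance: 3.3615

3.3615


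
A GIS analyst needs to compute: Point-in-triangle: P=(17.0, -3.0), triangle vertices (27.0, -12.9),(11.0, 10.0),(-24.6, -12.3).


Cross products: AB x AP = 70.6, BC x BP = 596.6, CA x CP = 504.84
All same sign? yes

Yes, inside


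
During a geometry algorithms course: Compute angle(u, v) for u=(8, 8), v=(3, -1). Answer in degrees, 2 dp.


u.v = 16, |u| = sqrt(128) = 11.3137, |v| = sqrt(10) = 3.1623
cos(theta) = u.v/(|u||v|) = 16/sqrt(1280) = 0.447214
theta = acos(0.447214) = 63.43 degrees

63.43 degrees


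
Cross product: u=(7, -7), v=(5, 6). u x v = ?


u x v = u_x*v_y - u_y*v_x = 7*6 - (-7)*5
= 42 - (-35) = 77

77


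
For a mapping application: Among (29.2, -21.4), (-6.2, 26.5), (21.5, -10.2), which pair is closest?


d(P0,P1) = 59.5615, d(P0,P2) = 13.5915, d(P1,P2) = 45.9802
Closest: P0 and P2

Closest pair: (29.2, -21.4) and (21.5, -10.2), distance = 13.5915


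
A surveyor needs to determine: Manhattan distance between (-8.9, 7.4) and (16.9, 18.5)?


|(-8.9)-16.9| + |7.4-18.5| = 25.8 + 11.1 = 36.9

36.9


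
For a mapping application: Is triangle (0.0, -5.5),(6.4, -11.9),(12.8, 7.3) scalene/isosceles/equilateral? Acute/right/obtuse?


Side lengths squared: AB^2=81.92, BC^2=409.6, CA^2=327.68
Sorted: [81.92, 327.68, 409.6]
By sides: Scalene, By angles: Right

Scalene, Right


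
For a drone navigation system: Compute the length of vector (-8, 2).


|u| = sqrt((-8)^2 + 2^2) = sqrt(68) = 8.2462

8.2462


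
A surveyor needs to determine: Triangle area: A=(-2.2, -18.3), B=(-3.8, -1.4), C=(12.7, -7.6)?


Area = |x_A(y_B-y_C) + x_B(y_C-y_A) + x_C(y_A-y_B)|/2
= |(-13.64) + (-40.66) + (-214.63)|/2
= 268.93/2 = 134.465

134.465


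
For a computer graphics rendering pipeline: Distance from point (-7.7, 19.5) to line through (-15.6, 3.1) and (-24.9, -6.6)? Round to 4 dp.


|cross product| = 75.89
|line direction| = sqrt(180.58) = 13.438
Distance = 75.89/sqrt(180.58) = 5.6474

5.6474


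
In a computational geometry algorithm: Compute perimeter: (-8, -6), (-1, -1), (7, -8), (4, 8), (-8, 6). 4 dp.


Sides: (-8, -6)->(-1, -1): sqrt(74) = 8.602325, (-1, -1)->(7, -8): sqrt(113) = 10.630146, (7, -8)->(4, 8): sqrt(265) = 16.278821, (4, 8)->(-8, 6): sqrt(148) = 12.165525, (-8, 6)->(-8, -6): sqrt(144) = 12
Sum = 59.676817
Perimeter = 59.6768

59.6768


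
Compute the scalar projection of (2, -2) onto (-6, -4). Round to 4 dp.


u.v = -4, |v| = sqrt(52) = 7.2111
Scalar projection = u.v / |v| = -4 / sqrt(52) = -0.5547

-0.5547


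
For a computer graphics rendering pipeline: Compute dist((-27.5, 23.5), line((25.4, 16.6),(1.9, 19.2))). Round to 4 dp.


|cross product| = 24.61
|line direction| = sqrt(559.01) = 23.6434
Distance = 24.61/sqrt(559.01) = 1.0409

1.0409


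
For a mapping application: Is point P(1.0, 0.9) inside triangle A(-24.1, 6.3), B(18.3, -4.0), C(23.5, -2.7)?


Cross products: AB x AP = 29.57, BC x BP = 47.97, CA x CP = 31.14
All same sign? yes

Yes, inside


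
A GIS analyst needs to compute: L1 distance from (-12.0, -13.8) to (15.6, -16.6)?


|(-12)-15.6| + |(-13.8)-(-16.6)| = 27.6 + 2.8 = 30.4

30.4


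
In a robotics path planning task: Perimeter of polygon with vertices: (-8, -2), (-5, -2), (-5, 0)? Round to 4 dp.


Sides: (-8, -2)->(-5, -2): sqrt(9) = 3, (-5, -2)->(-5, 0): sqrt(4) = 2, (-5, 0)->(-8, -2): sqrt(13) = 3.605551
Sum = 8.605551
Perimeter = 8.6056

8.6056


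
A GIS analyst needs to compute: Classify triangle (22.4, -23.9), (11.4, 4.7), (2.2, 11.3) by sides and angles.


Side lengths squared: AB^2=938.96, BC^2=128.2, CA^2=1647.08
Sorted: [128.2, 938.96, 1647.08]
By sides: Scalene, By angles: Obtuse

Scalene, Obtuse


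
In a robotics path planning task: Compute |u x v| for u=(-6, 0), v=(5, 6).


|u x v| = |(-6)*6 - 0*5|
= |(-36) - 0| = 36

36


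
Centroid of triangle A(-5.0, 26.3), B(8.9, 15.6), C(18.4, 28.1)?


Centroid = ((x_A+x_B+x_C)/3, (y_A+y_B+y_C)/3)
= (((-5)+8.9+18.4)/3, (26.3+15.6+28.1)/3)
= (7.4333, 23.3333)

(7.4333, 23.3333)


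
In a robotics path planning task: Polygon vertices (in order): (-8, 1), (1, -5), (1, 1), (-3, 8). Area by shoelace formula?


Shoelace sum: ((-8)*(-5) - 1*1) + (1*1 - 1*(-5)) + (1*8 - (-3)*1) + ((-3)*1 - (-8)*8)
= 117
Area = |117|/2 = 58.5

58.5


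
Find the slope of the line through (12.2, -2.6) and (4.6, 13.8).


slope = (y2-y1)/(x2-x1) = (13.8-(-2.6))/(4.6-12.2) = 16.4/(-7.6) = -2.1579

-2.1579


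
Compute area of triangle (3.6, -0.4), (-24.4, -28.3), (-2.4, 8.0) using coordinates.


Area = |x_A(y_B-y_C) + x_B(y_C-y_A) + x_C(y_A-y_B)|/2
= |(-130.68) + (-204.96) + (-66.96)|/2
= 402.6/2 = 201.3

201.3


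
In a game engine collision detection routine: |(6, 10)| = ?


|u| = sqrt(6^2 + 10^2) = sqrt(136) = 11.6619

11.6619


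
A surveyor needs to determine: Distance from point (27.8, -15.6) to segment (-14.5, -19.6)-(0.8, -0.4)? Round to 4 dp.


Project P onto AB: t = 1 (clamped to [0,1])
Closest point on segment: (0.8, -0.4)
Distance: 30.9845

30.9845


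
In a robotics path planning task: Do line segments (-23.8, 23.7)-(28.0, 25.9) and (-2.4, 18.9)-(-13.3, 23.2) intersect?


Cross products: d1=39.7, d2=-207.02, d3=-295.72, d4=-49
d1*d2 < 0 and d3*d4 < 0? no

No, they don't intersect


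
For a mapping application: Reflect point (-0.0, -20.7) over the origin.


Reflection over origin: (x,y) -> (-x,-y)
(0, -20.7) -> (0, 20.7)

(0, 20.7)


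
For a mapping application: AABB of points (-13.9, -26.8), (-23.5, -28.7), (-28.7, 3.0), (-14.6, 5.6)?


x range: [-28.7, -13.9]
y range: [-28.7, 5.6]
Bounding box: (-28.7,-28.7) to (-13.9,5.6)

(-28.7,-28.7) to (-13.9,5.6)


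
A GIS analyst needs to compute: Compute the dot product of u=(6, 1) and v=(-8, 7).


u . v = u_x*v_x + u_y*v_y = 6*(-8) + 1*7
= (-48) + 7 = -41

-41


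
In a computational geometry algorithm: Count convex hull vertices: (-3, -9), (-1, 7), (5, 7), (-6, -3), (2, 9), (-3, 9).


Convex hull vertices (CCW): (-6, -3), (-3, -9), (5, 7), (2, 9), (-3, 9)
Count = 5

5


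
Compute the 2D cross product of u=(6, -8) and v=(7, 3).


u x v = u_x*v_y - u_y*v_x = 6*3 - (-8)*7
= 18 - (-56) = 74

74


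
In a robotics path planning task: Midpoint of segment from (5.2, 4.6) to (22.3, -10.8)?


M = ((5.2+22.3)/2, (4.6+(-10.8))/2)
= (13.75, -3.1)

(13.75, -3.1)


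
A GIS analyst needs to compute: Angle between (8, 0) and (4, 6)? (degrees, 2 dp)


u.v = 32, |u| = sqrt(64) = 8, |v| = sqrt(52) = 7.2111
cos(theta) = u.v/(|u||v|) = 32/sqrt(3328) = 0.5547
theta = acos(0.5547) = 56.31 degrees

56.31 degrees


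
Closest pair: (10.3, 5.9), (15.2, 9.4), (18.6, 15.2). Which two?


d(P0,P1) = 6.0216, d(P0,P2) = 12.4652, d(P1,P2) = 6.7231
Closest: P0 and P1

Closest pair: (10.3, 5.9) and (15.2, 9.4), distance = 6.0216


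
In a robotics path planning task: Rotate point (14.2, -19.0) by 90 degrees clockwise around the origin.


90° CW: (x,y) -> (y, -x)
(14.2,-19) -> (-19, -14.2)

(-19, -14.2)


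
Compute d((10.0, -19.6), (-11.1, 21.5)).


dx=-21.1, dy=41.1
d^2 = (-21.1)^2 + 41.1^2 = 2134.42
d = sqrt(2134.42) = 46.1998

46.1998


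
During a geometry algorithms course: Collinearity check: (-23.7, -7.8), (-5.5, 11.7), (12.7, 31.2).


Cross product: ((-5.5)-(-23.7))*(31.2-(-7.8)) - (11.7-(-7.8))*(12.7-(-23.7))
= 0

Yes, collinear


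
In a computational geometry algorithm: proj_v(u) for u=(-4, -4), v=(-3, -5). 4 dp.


u.v = 32, |v| = sqrt(34) = 5.831
Scalar projection = u.v / |v| = 32 / sqrt(34) = 5.488

5.488


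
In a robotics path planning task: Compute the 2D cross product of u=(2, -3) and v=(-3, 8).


u x v = u_x*v_y - u_y*v_x = 2*8 - (-3)*(-3)
= 16 - 9 = 7

7


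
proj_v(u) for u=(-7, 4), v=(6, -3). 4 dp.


u.v = -54, |v| = sqrt(45) = 6.7082
Scalar projection = u.v / |v| = -54 / sqrt(45) = -8.0498

-8.0498


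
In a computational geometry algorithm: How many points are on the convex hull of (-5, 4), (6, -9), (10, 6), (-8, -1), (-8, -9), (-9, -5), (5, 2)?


Convex hull vertices (CCW): (-9, -5), (-8, -9), (6, -9), (10, 6), (-5, 4), (-8, -1)
Count = 6

6


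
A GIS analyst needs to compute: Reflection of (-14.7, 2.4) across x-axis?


Reflection over x-axis: (x,y) -> (x,-y)
(-14.7, 2.4) -> (-14.7, -2.4)

(-14.7, -2.4)


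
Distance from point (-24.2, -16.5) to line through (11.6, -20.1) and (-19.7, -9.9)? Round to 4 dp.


|cross product| = 252.48
|line direction| = sqrt(1083.73) = 32.9201
Distance = 252.48/sqrt(1083.73) = 7.6695

7.6695


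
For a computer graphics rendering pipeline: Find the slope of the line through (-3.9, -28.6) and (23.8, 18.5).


slope = (y2-y1)/(x2-x1) = (18.5-(-28.6))/(23.8-(-3.9)) = 47.1/27.7 = 1.7004

1.7004


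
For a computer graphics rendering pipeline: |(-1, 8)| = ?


|u| = sqrt((-1)^2 + 8^2) = sqrt(65) = 8.0623

8.0623


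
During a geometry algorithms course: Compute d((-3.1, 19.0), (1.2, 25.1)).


dx=4.3, dy=6.1
d^2 = 4.3^2 + 6.1^2 = 55.7
d = sqrt(55.7) = 7.4632

7.4632


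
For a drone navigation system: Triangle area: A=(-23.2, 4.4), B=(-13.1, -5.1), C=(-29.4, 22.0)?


Area = |x_A(y_B-y_C) + x_B(y_C-y_A) + x_C(y_A-y_B)|/2
= |628.72 + (-230.56) + (-279.3)|/2
= 118.86/2 = 59.43

59.43


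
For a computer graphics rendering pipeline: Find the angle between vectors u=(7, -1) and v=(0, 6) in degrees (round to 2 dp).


u.v = -6, |u| = sqrt(50) = 7.0711, |v| = sqrt(36) = 6
cos(theta) = u.v/(|u||v|) = -6/sqrt(1800) = -0.141421
theta = acos(-0.141421) = 98.13 degrees

98.13 degrees


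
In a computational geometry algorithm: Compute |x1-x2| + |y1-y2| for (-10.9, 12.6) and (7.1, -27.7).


|(-10.9)-7.1| + |12.6-(-27.7)| = 18 + 40.3 = 58.3

58.3


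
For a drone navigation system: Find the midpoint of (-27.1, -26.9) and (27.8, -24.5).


M = (((-27.1)+27.8)/2, ((-26.9)+(-24.5))/2)
= (0.35, -25.7)

(0.35, -25.7)


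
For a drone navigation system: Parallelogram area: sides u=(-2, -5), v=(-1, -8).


|u x v| = |(-2)*(-8) - (-5)*(-1)|
= |16 - 5| = 11

11


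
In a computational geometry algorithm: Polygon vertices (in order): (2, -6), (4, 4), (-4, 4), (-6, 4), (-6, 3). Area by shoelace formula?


Shoelace sum: (2*4 - 4*(-6)) + (4*4 - (-4)*4) + ((-4)*4 - (-6)*4) + ((-6)*3 - (-6)*4) + ((-6)*(-6) - 2*3)
= 108
Area = |108|/2 = 54

54


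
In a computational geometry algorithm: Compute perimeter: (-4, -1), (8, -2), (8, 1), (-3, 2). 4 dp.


Sides: (-4, -1)->(8, -2): sqrt(145) = 12.041595, (8, -2)->(8, 1): sqrt(9) = 3, (8, 1)->(-3, 2): sqrt(122) = 11.045361, (-3, 2)->(-4, -1): sqrt(10) = 3.162278
Sum = 29.249234
Perimeter = 29.2492

29.2492


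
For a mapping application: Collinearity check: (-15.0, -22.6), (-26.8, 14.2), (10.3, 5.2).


Cross product: ((-26.8)-(-15))*(5.2-(-22.6)) - (14.2-(-22.6))*(10.3-(-15))
= -1259.08

No, not collinear


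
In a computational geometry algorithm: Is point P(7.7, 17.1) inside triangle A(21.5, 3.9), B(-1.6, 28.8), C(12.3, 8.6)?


Cross products: AB x AP = 38.7, BC x BP = 25.23, CA x CP = 56.58
All same sign? yes

Yes, inside


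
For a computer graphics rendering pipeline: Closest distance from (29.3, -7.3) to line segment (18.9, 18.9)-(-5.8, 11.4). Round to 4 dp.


Project P onto AB: t = 0 (clamped to [0,1])
Closest point on segment: (18.9, 18.9)
Distance: 28.1887

28.1887


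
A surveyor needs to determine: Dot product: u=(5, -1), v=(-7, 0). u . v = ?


u . v = u_x*v_x + u_y*v_y = 5*(-7) + (-1)*0
= (-35) + 0 = -35

-35


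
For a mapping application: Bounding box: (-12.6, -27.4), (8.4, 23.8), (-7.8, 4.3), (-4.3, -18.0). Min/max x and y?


x range: [-12.6, 8.4]
y range: [-27.4, 23.8]
Bounding box: (-12.6,-27.4) to (8.4,23.8)

(-12.6,-27.4) to (8.4,23.8)


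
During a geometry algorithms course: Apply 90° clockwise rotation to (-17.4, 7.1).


90° CW: (x,y) -> (y, -x)
(-17.4,7.1) -> (7.1, 17.4)

(7.1, 17.4)


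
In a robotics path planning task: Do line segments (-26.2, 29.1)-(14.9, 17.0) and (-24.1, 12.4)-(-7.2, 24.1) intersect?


Cross products: d1=306.8, d2=-378.56, d3=-660.96, d4=24.4
d1*d2 < 0 and d3*d4 < 0? yes

Yes, they intersect


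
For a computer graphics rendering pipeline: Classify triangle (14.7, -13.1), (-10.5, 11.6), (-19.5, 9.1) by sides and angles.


Side lengths squared: AB^2=1245.13, BC^2=87.25, CA^2=1662.48
Sorted: [87.25, 1245.13, 1662.48]
By sides: Scalene, By angles: Obtuse

Scalene, Obtuse


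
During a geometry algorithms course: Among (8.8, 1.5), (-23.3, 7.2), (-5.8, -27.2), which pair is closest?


d(P0,P1) = 32.6021, d(P0,P2) = 32.2002, d(P1,P2) = 38.5955
Closest: P0 and P2

Closest pair: (8.8, 1.5) and (-5.8, -27.2), distance = 32.2002


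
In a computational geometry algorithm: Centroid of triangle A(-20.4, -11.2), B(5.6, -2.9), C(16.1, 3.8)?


Centroid = ((x_A+x_B+x_C)/3, (y_A+y_B+y_C)/3)
= (((-20.4)+5.6+16.1)/3, ((-11.2)+(-2.9)+3.8)/3)
= (0.4333, -3.4333)

(0.4333, -3.4333)


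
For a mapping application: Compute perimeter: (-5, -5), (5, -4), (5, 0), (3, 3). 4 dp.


Sides: (-5, -5)->(5, -4): sqrt(101) = 10.049876, (5, -4)->(5, 0): sqrt(16) = 4, (5, 0)->(3, 3): sqrt(13) = 3.605551, (3, 3)->(-5, -5): sqrt(128) = 11.313708
Sum = 28.969135
Perimeter = 28.9691

28.9691


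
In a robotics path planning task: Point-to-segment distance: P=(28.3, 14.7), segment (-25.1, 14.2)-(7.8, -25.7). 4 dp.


Project P onto AB: t = 0.6495 (clamped to [0,1])
Closest point on segment: (-3.733, -11.7132)
Distance: 41.5183

41.5183


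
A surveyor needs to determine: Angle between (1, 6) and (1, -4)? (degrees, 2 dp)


u.v = -23, |u| = sqrt(37) = 6.0828, |v| = sqrt(17) = 4.1231
cos(theta) = u.v/(|u||v|) = -23/sqrt(629) = -0.91707
theta = acos(-0.91707) = 156.5 degrees

156.5 degrees


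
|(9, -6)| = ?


|u| = sqrt(9^2 + (-6)^2) = sqrt(117) = 10.8167

10.8167


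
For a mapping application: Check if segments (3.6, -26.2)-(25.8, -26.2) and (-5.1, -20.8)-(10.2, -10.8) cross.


Cross products: d1=-169.62, d2=-391.62, d3=119.88, d4=341.88
d1*d2 < 0 and d3*d4 < 0? no

No, they don't intersect


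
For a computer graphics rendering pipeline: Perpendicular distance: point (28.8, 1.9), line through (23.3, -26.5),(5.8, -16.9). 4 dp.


|cross product| = 549.8
|line direction| = sqrt(398.41) = 19.9602
Distance = 549.8/sqrt(398.41) = 27.5448

27.5448


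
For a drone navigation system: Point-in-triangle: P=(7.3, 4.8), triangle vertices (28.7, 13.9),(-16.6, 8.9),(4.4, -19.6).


Cross products: AB x AP = 305.23, BC x BP = 595.05, CA x CP = 495.77
All same sign? yes

Yes, inside


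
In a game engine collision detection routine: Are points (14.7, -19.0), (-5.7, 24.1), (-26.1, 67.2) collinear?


Cross product: ((-5.7)-14.7)*(67.2-(-19)) - (24.1-(-19))*((-26.1)-14.7)
= 0

Yes, collinear


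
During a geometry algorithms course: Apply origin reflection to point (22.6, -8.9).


Reflection over origin: (x,y) -> (-x,-y)
(22.6, -8.9) -> (-22.6, 8.9)

(-22.6, 8.9)


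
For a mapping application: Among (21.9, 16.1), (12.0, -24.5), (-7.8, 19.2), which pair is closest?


d(P0,P1) = 41.7896, d(P0,P2) = 29.8613, d(P1,P2) = 47.9763
Closest: P0 and P2

Closest pair: (21.9, 16.1) and (-7.8, 19.2), distance = 29.8613


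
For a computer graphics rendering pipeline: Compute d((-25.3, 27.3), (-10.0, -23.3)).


dx=15.3, dy=-50.6
d^2 = 15.3^2 + (-50.6)^2 = 2794.45
d = sqrt(2794.45) = 52.8626

52.8626
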